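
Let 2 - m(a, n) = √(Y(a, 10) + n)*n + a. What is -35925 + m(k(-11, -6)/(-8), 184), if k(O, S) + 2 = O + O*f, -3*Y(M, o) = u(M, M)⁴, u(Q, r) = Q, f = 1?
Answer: -35926 - 184*√157 ≈ -38232.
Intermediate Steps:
Y(M, o) = -M⁴/3
k(O, S) = -2 + 2*O (k(O, S) = -2 + (O + O*1) = -2 + (O + O) = -2 + 2*O)
m(a, n) = 2 - a - n*√(n - a⁴/3) (m(a, n) = 2 - (√(-a⁴/3 + n)*n + a) = 2 - (√(n - a⁴/3)*n + a) = 2 - (n*√(n - a⁴/3) + a) = 2 - (a + n*√(n - a⁴/3)) = 2 + (-a - n*√(n - a⁴/3)) = 2 - a - n*√(n - a⁴/3))
-35925 + m(k(-11, -6)/(-8), 184) = -35925 + (2 - (-2 + 2*(-11))/(-8) - ⅓*184*√(-3*(-2 + 2*(-11))⁴/4096 + 9*184)) = -35925 + (2 - (-2 - 22)*(-1)/8 - ⅓*184*√(-3*(-2 - 22)⁴/4096 + 1656)) = -35925 + (2 - (-24)*(-1)/8 - ⅓*184*√(-3*(-24*(-⅛))⁴ + 1656)) = -35925 + (2 - 1*3 - ⅓*184*√(-3*3⁴ + 1656)) = -35925 + (2 - 3 - ⅓*184*√(-3*81 + 1656)) = -35925 + (2 - 3 - ⅓*184*√(-243 + 1656)) = -35925 + (2 - 3 - ⅓*184*√1413) = -35925 + (2 - 3 - ⅓*184*3*√157) = -35925 + (2 - 3 - 184*√157) = -35925 + (-1 - 184*√157) = -35926 - 184*√157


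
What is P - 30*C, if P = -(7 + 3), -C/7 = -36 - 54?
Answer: -18910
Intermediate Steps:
C = 630 (C = -7*(-36 - 54) = -7*(-90) = 630)
P = -10 (P = -1*10 = -10)
P - 30*C = -10 - 30*630 = -10 - 18900 = -18910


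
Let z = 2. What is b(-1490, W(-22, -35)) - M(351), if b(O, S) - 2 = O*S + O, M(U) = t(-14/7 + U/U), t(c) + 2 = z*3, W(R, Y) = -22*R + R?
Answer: -689872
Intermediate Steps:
W(R, Y) = -21*R
t(c) = 4 (t(c) = -2 + 2*3 = -2 + 6 = 4)
M(U) = 4
b(O, S) = 2 + O + O*S (b(O, S) = 2 + (O*S + O) = 2 + (O + O*S) = 2 + O + O*S)
b(-1490, W(-22, -35)) - M(351) = (2 - 1490 - (-31290)*(-22)) - 1*4 = (2 - 1490 - 1490*462) - 4 = (2 - 1490 - 688380) - 4 = -689868 - 4 = -689872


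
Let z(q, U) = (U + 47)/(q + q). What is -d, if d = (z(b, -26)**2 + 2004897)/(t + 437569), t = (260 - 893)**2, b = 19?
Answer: -125872683/52628024 ≈ -2.3917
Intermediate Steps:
z(q, U) = (47 + U)/(2*q) (z(q, U) = (47 + U)/((2*q)) = (47 + U)*(1/(2*q)) = (47 + U)/(2*q))
t = 400689 (t = (-633)**2 = 400689)
d = 125872683/52628024 (d = (((1/2)*(47 - 26)/19)**2 + 2004897)/(400689 + 437569) = (((1/2)*(1/19)*21)**2 + 2004897)/838258 = ((21/38)**2 + 2004897)*(1/838258) = (441/1444 + 2004897)*(1/838258) = (2895071709/1444)*(1/838258) = 125872683/52628024 ≈ 2.3917)
-d = -1*125872683/52628024 = -125872683/52628024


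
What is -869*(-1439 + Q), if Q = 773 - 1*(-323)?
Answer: 298067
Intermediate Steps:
Q = 1096 (Q = 773 + 323 = 1096)
-869*(-1439 + Q) = -869*(-1439 + 1096) = -869*(-343) = 298067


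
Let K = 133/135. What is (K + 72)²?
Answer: 97081609/18225 ≈ 5326.8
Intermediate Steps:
K = 133/135 (K = 133*(1/135) = 133/135 ≈ 0.98519)
(K + 72)² = (133/135 + 72)² = (9853/135)² = 97081609/18225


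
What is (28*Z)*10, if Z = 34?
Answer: 9520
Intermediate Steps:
(28*Z)*10 = (28*34)*10 = 952*10 = 9520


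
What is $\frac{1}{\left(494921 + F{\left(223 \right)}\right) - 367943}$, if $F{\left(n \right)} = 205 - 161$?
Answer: $\frac{1}{127022} \approx 7.8726 \cdot 10^{-6}$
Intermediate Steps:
$F{\left(n \right)} = 44$
$\frac{1}{\left(494921 + F{\left(223 \right)}\right) - 367943} = \frac{1}{\left(494921 + 44\right) - 367943} = \frac{1}{494965 - 367943} = \frac{1}{127022}$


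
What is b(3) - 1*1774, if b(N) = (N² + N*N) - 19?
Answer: -1775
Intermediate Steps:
b(N) = -19 + 2*N² (b(N) = (N² + N²) - 19 = 2*N² - 19 = -19 + 2*N²)
b(3) - 1*1774 = (-19 + 2*3²) - 1*1774 = (-19 + 2*9) - 1774 = (-19 + 18) - 1774 = -1 - 1774 = -1775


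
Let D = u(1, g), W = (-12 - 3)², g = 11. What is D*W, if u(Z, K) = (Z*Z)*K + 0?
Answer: 2475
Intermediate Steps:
u(Z, K) = K*Z² (u(Z, K) = Z²*K + 0 = K*Z² + 0 = K*Z²)
W = 225 (W = (-15)² = 225)
D = 11 (D = 11*1² = 11*1 = 11)
D*W = 11*225 = 2475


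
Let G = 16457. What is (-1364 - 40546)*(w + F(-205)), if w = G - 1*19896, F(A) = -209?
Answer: 152887680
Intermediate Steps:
w = -3439 (w = 16457 - 1*19896 = 16457 - 19896 = -3439)
(-1364 - 40546)*(w + F(-205)) = (-1364 - 40546)*(-3439 - 209) = -41910*(-3648) = 152887680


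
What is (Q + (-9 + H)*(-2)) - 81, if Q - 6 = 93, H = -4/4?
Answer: 38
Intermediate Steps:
H = -1 (H = -4*¼ = -1)
Q = 99 (Q = 6 + 93 = 99)
(Q + (-9 + H)*(-2)) - 81 = (99 + (-9 - 1)*(-2)) - 81 = (99 - 10*(-2)) - 81 = (99 + 20) - 81 = 119 - 81 = 38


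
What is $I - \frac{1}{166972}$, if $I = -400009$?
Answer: $- \frac{66790302749}{166972} \approx -4.0001 \cdot 10^{5}$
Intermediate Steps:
$I - \frac{1}{166972} = -400009 - \frac{1}{166972} = - \frac{66790302749}{166972}$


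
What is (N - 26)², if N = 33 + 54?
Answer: 3721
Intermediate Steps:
N = 87
(N - 26)² = (87 - 26)² = 61² = 3721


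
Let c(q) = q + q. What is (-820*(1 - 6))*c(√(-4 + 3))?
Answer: 8200*I ≈ 8200.0*I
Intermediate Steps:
c(q) = 2*q
(-820*(1 - 6))*c(√(-4 + 3)) = (-820*(1 - 6))*(2*√(-4 + 3)) = (-820*(-5))*(2*√(-1)) = (-205*(-20))*(2*I) = 4100*(2*I) = 8200*I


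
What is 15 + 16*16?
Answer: 271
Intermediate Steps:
15 + 16*16 = 15 + 256 = 271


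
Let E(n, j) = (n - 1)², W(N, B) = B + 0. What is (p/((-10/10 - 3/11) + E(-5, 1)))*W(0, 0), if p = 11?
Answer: 0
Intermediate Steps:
W(N, B) = B
E(n, j) = (-1 + n)²
(p/((-10/10 - 3/11) + E(-5, 1)))*W(0, 0) = (11/((-10/10 - 3/11) + (-1 - 5)²))*0 = (11/((-10*⅒ - 3*1/11) + (-6)²))*0 = (11/((-1 - 3/11) + 36))*0 = (11/(-14/11 + 36))*0 = (11/(382/11))*0 = (11*(11/382))*0 = (121/382)*0 = 0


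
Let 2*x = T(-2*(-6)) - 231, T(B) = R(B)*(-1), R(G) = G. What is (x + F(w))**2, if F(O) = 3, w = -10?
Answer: 56169/4 ≈ 14042.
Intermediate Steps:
T(B) = -B (T(B) = B*(-1) = -B)
x = -243/2 (x = (-(-2)*(-6) - 231)/2 = (-1*12 - 231)/2 = (-12 - 231)/2 = (1/2)*(-243) = -243/2 ≈ -121.50)
(x + F(w))**2 = (-243/2 + 3)**2 = (-237/2)**2 = 56169/4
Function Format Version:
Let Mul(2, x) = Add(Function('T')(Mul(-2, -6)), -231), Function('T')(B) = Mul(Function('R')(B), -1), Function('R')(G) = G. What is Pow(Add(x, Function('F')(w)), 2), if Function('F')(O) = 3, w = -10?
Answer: Rational(56169, 4) ≈ 14042.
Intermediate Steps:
Function('T')(B) = Mul(-1, B) (Function('T')(B) = Mul(B, -1) = Mul(-1, B))
x = Rational(-243, 2) (x = Mul(Rational(1, 2), Add(Mul(-1, Mul(-2, -6)), -231)) = Mul(Rational(1, 2), Add(Mul(-1, 12), -231)) = Mul(Rational(1, 2), Add(-12, -231)) = Mul(Rational(1, 2), -243) = Rational(-243, 2) ≈ -121.50)
Pow(Add(x, Function('F')(w)), 2) = Pow(Add(Rational(-243, 2), 3), 2) = Pow(Rational(-237, 2), 2) = Rational(56169, 4)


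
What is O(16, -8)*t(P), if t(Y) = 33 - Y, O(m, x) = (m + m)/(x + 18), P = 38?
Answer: -16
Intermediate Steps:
O(m, x) = 2*m/(18 + x) (O(m, x) = (2*m)/(18 + x) = 2*m/(18 + x))
O(16, -8)*t(P) = (2*16/(18 - 8))*(33 - 1*38) = (2*16/10)*(33 - 38) = (2*16*(1/10))*(-5) = (16/5)*(-5) = -16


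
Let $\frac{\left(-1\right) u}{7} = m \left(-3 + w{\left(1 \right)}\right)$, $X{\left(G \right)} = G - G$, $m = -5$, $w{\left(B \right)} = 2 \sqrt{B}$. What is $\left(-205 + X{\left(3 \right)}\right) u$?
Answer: $7175$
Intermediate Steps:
$X{\left(G \right)} = 0$
$u = -35$ ($u = - 7 \left(- 5 \left(-3 + 2 \sqrt{1}\right)\right) = - 7 \left(- 5 \left(-3 + 2 \cdot 1\right)\right) = - 7 \left(- 5 \left(-3 + 2\right)\right) = - 7 \left(\left(-5\right) \left(-1\right)\right) = \left(-7\right) 5 = -35$)
$\left(-205 + X{\left(3 \right)}\right) u = \left(-205 + 0\right) \left(-35\right) = \left(-205\right) \left(-35\right) = 7175$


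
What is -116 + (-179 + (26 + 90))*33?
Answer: -2195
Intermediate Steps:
-116 + (-179 + (26 + 90))*33 = -116 + (-179 + 116)*33 = -116 - 63*33 = -116 - 2079 = -2195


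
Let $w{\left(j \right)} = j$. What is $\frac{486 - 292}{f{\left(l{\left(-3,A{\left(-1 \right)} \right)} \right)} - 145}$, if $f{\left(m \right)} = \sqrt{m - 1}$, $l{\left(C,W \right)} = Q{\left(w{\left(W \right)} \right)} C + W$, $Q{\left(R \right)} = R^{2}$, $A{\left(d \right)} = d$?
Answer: $- \frac{2813}{2103} - \frac{97 i \sqrt{5}}{10515} \approx -1.3376 - 0.020628 i$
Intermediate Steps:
$l{\left(C,W \right)} = W + C W^{2}$ ($l{\left(C,W \right)} = W^{2} C + W = C W^{2} + W = W + C W^{2}$)
$f{\left(m \right)} = \sqrt{-1 + m}$
$\frac{486 - 292}{f{\left(l{\left(-3,A{\left(-1 \right)} \right)} \right)} - 145} = \frac{486 - 292}{\sqrt{-1 - \left(1 - -3\right)} - 145} = \frac{194}{\sqrt{-1 - \left(1 + 3\right)} - 145} = \frac{194}{\sqrt{-1 - 4} - 145} = \frac{194}{\sqrt{-5} - 145} = \frac{194}{i \sqrt{5} - 145} = \frac{194}{-145 + i \sqrt{5}}$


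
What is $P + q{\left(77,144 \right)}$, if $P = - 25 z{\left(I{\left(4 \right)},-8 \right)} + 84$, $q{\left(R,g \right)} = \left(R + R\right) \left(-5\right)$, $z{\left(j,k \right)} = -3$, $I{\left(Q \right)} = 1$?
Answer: $-611$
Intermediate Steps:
$q{\left(R,g \right)} = - 10 R$ ($q{\left(R,g \right)} = 2 R \left(-5\right) = - 10 R$)
$P = 159$ ($P = \left(-25\right) \left(-3\right) + 84 = 75 + 84 = 159$)
$P + q{\left(77,144 \right)} = 159 - 770 = -611$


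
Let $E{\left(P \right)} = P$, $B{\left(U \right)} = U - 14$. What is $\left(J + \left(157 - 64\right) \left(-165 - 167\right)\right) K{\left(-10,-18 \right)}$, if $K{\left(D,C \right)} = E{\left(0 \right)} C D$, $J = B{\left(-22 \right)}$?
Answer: $0$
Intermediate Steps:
$B{\left(U \right)} = -14 + U$
$J = -36$ ($J = -14 - 22 = -36$)
$K{\left(D,C \right)} = 0$ ($K{\left(D,C \right)} = 0 C D = 0 D = 0$)
$\left(J + \left(157 - 64\right) \left(-165 - 167\right)\right) K{\left(-10,-18 \right)} = \left(-36 + \left(157 - 64\right) \left(-165 - 167\right)\right) 0 = \left(-36 + 93 \left(-332\right)\right) 0 = \left(-36 - 30876\right) 0 = \left(-30912\right) 0 = 0$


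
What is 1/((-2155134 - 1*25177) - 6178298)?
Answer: -1/8358609 ≈ -1.1964e-7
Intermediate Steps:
1/((-2155134 - 1*25177) - 6178298) = 1/((-2155134 - 25177) - 6178298) = 1/(-2180311 - 6178298) = 1/(-8358609) = -1/8358609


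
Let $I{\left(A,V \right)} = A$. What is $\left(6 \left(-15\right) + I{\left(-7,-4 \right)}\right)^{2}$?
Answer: $9409$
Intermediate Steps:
$\left(6 \left(-15\right) + I{\left(-7,-4 \right)}\right)^{2} = \left(6 \left(-15\right) - 7\right)^{2} = \left(-90 - 7\right)^{2} = \left(-97\right)^{2} = 9409$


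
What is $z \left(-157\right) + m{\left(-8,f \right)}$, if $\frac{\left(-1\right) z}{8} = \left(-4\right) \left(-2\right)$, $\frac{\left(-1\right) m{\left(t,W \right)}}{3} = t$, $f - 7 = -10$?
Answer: $10072$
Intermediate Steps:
$f = -3$ ($f = 7 - 10 = -3$)
$m{\left(t,W \right)} = - 3 t$
$z = -64$ ($z = - 8 \left(\left(-4\right) \left(-2\right)\right) = \left(-8\right) 8 = -64$)
$z \left(-157\right) + m{\left(-8,f \right)} = \left(-64\right) \left(-157\right) - -24 = 10048 + 24 = 10072$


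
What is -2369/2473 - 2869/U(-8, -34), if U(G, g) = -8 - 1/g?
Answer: 240589259/670183 ≈ 358.99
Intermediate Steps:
-2369/2473 - 2869/U(-8, -34) = -2369/2473 - 2869/(-8 - 1/(-34)) = -2369*1/2473 - 2869/(-8 - 1*(-1/34)) = -2369/2473 - 2869/(-8 + 1/34) = -2369/2473 - 2869/(-271/34) = -2369/2473 - 2869*(-34/271) = -2369/2473 + 97546/271 = 240589259/670183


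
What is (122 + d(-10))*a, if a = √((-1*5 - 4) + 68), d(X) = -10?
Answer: 112*√59 ≈ 860.29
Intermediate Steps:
a = √59 (a = √((-5 - 4) + 68) = √(-9 + 68) = √59 ≈ 7.6811)
(122 + d(-10))*a = (122 - 10)*√59 = 112*√59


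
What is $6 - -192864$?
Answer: $192870$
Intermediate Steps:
$6 - -192864 = 6 + 192864 = 192870$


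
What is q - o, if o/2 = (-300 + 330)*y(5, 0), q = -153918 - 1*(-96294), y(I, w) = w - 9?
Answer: -57084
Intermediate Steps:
y(I, w) = -9 + w
q = -57624 (q = -153918 + 96294 = -57624)
o = -540 (o = 2*((-300 + 330)*(-9 + 0)) = 2*(30*(-9)) = 2*(-270) = -540)
q - o = -57624 - 1*(-540) = -57624 + 540 = -57084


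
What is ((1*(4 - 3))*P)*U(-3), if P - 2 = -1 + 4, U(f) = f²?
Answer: 45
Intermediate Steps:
P = 5 (P = 2 + (-1 + 4) = 2 + 3 = 5)
((1*(4 - 3))*P)*U(-3) = ((1*(4 - 3))*5)*(-3)² = ((1*1)*5)*9 = (1*5)*9 = 5*9 = 45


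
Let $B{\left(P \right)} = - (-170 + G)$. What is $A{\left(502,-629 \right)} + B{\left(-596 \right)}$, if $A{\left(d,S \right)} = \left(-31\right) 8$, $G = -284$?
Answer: $206$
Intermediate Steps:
$B{\left(P \right)} = 454$ ($B{\left(P \right)} = - (-170 - 284) = \left(-1\right) \left(-454\right) = 454$)
$A{\left(d,S \right)} = -248$
$A{\left(502,-629 \right)} + B{\left(-596 \right)} = -248 + 454 = 206$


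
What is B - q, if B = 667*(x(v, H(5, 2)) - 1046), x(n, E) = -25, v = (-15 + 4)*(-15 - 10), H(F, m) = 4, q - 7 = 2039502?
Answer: -2753866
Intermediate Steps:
q = 2039509 (q = 7 + 2039502 = 2039509)
v = 275 (v = -11*(-25) = 275)
B = -714357 (B = 667*(-25 - 1046) = 667*(-1071) = -714357)
B - q = -714357 - 1*2039509 = -714357 - 2039509 = -2753866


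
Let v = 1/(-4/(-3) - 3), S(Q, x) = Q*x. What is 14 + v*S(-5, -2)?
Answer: 8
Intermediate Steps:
v = -⅗ (v = 1/(-4*(-⅓) - 3) = 1/(4/3 - 3) = 1/(-5/3) = -⅗ ≈ -0.60000)
14 + v*S(-5, -2) = 14 - (-3)*(-2) = 14 - ⅗*10 = 14 - 6 = 8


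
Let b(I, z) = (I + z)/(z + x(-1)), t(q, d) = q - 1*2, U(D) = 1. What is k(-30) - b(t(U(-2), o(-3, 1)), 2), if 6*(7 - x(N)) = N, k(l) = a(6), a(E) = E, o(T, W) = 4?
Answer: 324/55 ≈ 5.8909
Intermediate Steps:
k(l) = 6
x(N) = 7 - N/6
t(q, d) = -2 + q (t(q, d) = q - 2 = -2 + q)
b(I, z) = (I + z)/(43/6 + z) (b(I, z) = (I + z)/(z + (7 - ⅙*(-1))) = (I + z)/(z + (7 + ⅙)) = (I + z)/(z + 43/6) = (I + z)/(43/6 + z))
k(-30) - b(t(U(-2), o(-3, 1)), 2) = 6 - 6*((-2 + 1) + 2)/(43 + 6*2) = 6 - 6*(-1 + 2)/(43 + 12) = 6 - 6/55 = 324/55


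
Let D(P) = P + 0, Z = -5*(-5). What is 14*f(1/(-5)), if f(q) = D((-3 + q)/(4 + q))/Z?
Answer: -224/475 ≈ -0.47158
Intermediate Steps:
Z = 25
D(P) = P
f(q) = (-3 + q)/(25*(4 + q)) (f(q) = ((-3 + q)/(4 + q))/25 = ((-3 + q)/(4 + q))*(1/25) = (-3 + q)/(25*(4 + q)))
14*f(1/(-5)) = 14*((-3 + 1/(-5))/(25*(4 + 1/(-5)))) = 14*((-3 - ⅕)/(25*(4 - ⅕))) = 14*((1/25)*(-16/5)/(19/5)) = 14*((1/25)*(5/19)*(-16/5)) = 14*(-16/475) = -224/475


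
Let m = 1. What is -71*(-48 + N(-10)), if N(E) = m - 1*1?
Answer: 3408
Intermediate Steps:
N(E) = 0 (N(E) = 1 - 1*1 = 1 - 1 = 0)
-71*(-48 + N(-10)) = -71*(-48 + 0) = -71*(-48) = 3408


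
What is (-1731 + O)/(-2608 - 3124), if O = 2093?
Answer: -181/2866 ≈ -0.063154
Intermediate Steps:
(-1731 + O)/(-2608 - 3124) = (-1731 + 2093)/(-2608 - 3124) = 362/(-5732) = 362*(-1/5732) = -181/2866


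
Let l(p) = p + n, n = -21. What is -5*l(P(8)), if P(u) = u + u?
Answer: 25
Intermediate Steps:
P(u) = 2*u
l(p) = -21 + p (l(p) = p - 21 = -21 + p)
-5*l(P(8)) = -5*(-21 + 2*8) = -5*(-21 + 16) = -5*(-5) = 25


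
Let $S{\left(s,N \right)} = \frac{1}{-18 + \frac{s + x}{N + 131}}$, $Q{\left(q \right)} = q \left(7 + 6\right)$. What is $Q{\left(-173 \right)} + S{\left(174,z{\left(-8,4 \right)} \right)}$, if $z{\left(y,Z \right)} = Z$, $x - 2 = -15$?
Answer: $- \frac{5103116}{2269} \approx -2249.1$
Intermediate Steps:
$x = -13$ ($x = 2 - 15 = -13$)
$Q{\left(q \right)} = 13 q$ ($Q{\left(q \right)} = q 13 = 13 q$)
$S{\left(s,N \right)} = \frac{1}{-18 + \frac{-13 + s}{131 + N}}$ ($S{\left(s,N \right)} = \frac{1}{-18 + \frac{s - 13}{N + 131}} = \frac{1}{-18 + \frac{-13 + s}{131 + N}}$)
$Q{\left(-173 \right)} + S{\left(174,z{\left(-8,4 \right)} \right)} = 13 \left(-173\right) + \frac{131 + 4}{-2371 + 174 - 72} = -2249 + \frac{1}{-2371 + 174 - 72} \cdot 135 = -2249 + \frac{1}{-2269} \cdot 135 = -2249 - \frac{135}{2269} = - \frac{5103116}{2269}$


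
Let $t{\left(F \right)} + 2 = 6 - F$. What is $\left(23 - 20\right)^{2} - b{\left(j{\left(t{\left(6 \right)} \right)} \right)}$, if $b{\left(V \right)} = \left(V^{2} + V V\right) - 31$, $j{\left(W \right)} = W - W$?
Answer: $40$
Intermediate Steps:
$t{\left(F \right)} = 4 - F$ ($t{\left(F \right)} = -2 - \left(-6 + F\right) = 4 - F$)
$j{\left(W \right)} = 0$
$b{\left(V \right)} = -31 + 2 V^{2}$ ($b{\left(V \right)} = \left(V^{2} + V^{2}\right) - 31 = 2 V^{2} - 31 = -31 + 2 V^{2}$)
$\left(23 - 20\right)^{2} - b{\left(j{\left(t{\left(6 \right)} \right)} \right)} = \left(23 - 20\right)^{2} - \left(-31 + 2 \cdot 0^{2}\right) = 3^{2} - \left(-31 + 2 \cdot 0\right) = 9 - \left(-31 + 0\right) = 9 - -31 = 9 + 31 = 40$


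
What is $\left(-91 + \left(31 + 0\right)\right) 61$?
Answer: $-3660$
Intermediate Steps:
$\left(-91 + \left(31 + 0\right)\right) 61 = \left(-91 + 31\right) 61 = \left(-60\right) 61 = -3660$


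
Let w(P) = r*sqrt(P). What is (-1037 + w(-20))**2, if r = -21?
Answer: 1066549 + 87108*I*sqrt(5) ≈ 1.0665e+6 + 1.9478e+5*I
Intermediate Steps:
w(P) = -21*sqrt(P)
(-1037 + w(-20))**2 = (-1037 - 42*I*sqrt(5))**2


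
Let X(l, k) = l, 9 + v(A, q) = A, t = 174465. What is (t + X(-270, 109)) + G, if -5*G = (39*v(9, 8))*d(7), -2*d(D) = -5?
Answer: 174195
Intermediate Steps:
v(A, q) = -9 + A
d(D) = 5/2 (d(D) = -½*(-5) = 5/2)
G = 0 (G = -39*(-9 + 9)*5/(5*2) = -39*0*5/(5*2) = -0*5/2 = -⅕*0 = 0)
(t + X(-270, 109)) + G = (174465 - 270) + 0 = 174195 + 0 = 174195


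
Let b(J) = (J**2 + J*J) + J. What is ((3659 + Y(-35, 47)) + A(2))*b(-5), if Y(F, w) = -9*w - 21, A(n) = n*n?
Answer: 144855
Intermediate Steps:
A(n) = n**2
Y(F, w) = -21 - 9*w
b(J) = J + 2*J**2 (b(J) = (J**2 + J**2) + J = 2*J**2 + J = J + 2*J**2)
((3659 + Y(-35, 47)) + A(2))*b(-5) = ((3659 + (-21 - 9*47)) + 2**2)*(-5*(1 + 2*(-5))) = ((3659 + (-21 - 423)) + 4)*(-5*(1 - 10)) = ((3659 - 444) + 4)*(-5*(-9)) = (3215 + 4)*45 = 3219*45 = 144855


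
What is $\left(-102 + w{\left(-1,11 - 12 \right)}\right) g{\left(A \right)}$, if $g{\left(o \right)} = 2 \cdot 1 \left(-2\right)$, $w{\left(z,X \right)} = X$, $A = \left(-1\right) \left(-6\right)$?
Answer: $412$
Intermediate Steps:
$A = 6$
$g{\left(o \right)} = -4$ ($g{\left(o \right)} = 2 \left(-2\right) = -4$)
$\left(-102 + w{\left(-1,11 - 12 \right)}\right) g{\left(A \right)} = \left(-102 + \left(11 - 12\right)\right) \left(-4\right) = \left(-102 - 1\right) \left(-4\right) = \left(-103\right) \left(-4\right) = 412$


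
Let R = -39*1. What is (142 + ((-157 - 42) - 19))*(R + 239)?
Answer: -15200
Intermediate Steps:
R = -39
(142 + ((-157 - 42) - 19))*(R + 239) = (142 + ((-157 - 42) - 19))*(-39 + 239) = (142 + (-199 - 19))*200 = (142 - 218)*200 = -76*200 = -15200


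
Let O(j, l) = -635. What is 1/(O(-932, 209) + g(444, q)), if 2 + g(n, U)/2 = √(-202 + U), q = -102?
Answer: -639/409537 - 8*I*√19/409537 ≈ -0.0015603 - 8.5148e-5*I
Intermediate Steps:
g(n, U) = -4 + 2*√(-202 + U)
1/(O(-932, 209) + g(444, q)) = 1/(-635 + (-4 + 2*√(-202 - 102))) = 1/(-635 + (-4 + 2*√(-304))) = 1/(-635 + (-4 + 2*(4*I*√19))) = 1/(-635 + (-4 + 8*I*√19)) = 1/(-639 + 8*I*√19)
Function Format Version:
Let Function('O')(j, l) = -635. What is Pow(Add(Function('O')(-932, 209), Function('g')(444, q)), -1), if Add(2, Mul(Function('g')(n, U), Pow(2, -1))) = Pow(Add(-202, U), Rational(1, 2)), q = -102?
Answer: Add(Rational(-639, 409537), Mul(Rational(-8, 409537), I, Pow(19, Rational(1, 2)))) ≈ Add(-0.0015603, Mul(-8.5148e-5, I))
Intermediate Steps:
Function('g')(n, U) = Add(-4, Mul(2, Pow(Add(-202, U), Rational(1, 2))))
Pow(Add(Function('O')(-932, 209), Function('g')(444, q)), -1) = Pow(Add(-635, Add(-4, Mul(2, Pow(Add(-202, -102), Rational(1, 2))))), -1) = Pow(Add(-635, Add(-4, Mul(2, Pow(-304, Rational(1, 2))))), -1) = Pow(Add(-635, Add(-4, Mul(2, Mul(4, I, Pow(19, Rational(1, 2)))))), -1) = Pow(Add(-635, Add(-4, Mul(8, I, Pow(19, Rational(1, 2))))), -1) = Pow(Add(-639, Mul(8, I, Pow(19, Rational(1, 2)))), -1)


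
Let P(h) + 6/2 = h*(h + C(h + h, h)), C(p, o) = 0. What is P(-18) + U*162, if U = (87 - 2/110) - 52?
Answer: 329343/55 ≈ 5988.1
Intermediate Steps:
U = 1924/55 (U = (87 - 2*1/110) - 52 = (87 - 1/55) - 52 = 4784/55 - 52 = 1924/55 ≈ 34.982)
P(h) = -3 + h**2 (P(h) = -3 + h*(h + 0) = -3 + h*h = -3 + h**2)
P(-18) + U*162 = (-3 + (-18)**2) + (1924/55)*162 = (-3 + 324) + 311688/55 = 321 + 311688/55 = 329343/55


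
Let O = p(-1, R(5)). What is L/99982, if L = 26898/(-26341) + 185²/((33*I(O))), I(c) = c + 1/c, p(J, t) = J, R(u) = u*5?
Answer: -903295993/173819306892 ≈ -0.0051968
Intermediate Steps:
R(u) = 5*u
O = -1
L = -903295993/1738506 (L = 26898/(-26341) + 185²/((33*(-1 + 1/(-1)))) = 26898*(-1/26341) + 34225/((33*(-1 - 1))) = -26898/26341 + 34225/((33*(-2))) = -26898/26341 + 34225/(-66) = -26898/26341 + 34225*(-1/66) = -26898/26341 - 34225/66 = -903295993/1738506 ≈ -519.58)
L/99982 = -903295993/1738506/99982 = -903295993/1738506*1/99982 = -903295993/173819306892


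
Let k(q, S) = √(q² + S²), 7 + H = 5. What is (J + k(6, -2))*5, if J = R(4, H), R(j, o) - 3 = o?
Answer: 5 + 10*√10 ≈ 36.623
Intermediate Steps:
H = -2 (H = -7 + 5 = -2)
R(j, o) = 3 + o
J = 1 (J = 3 - 2 = 1)
k(q, S) = √(S² + q²)
(J + k(6, -2))*5 = (1 + √((-2)² + 6²))*5 = (1 + √(4 + 36))*5 = (1 + √40)*5 = (1 + 2*√10)*5 = 5 + 10*√10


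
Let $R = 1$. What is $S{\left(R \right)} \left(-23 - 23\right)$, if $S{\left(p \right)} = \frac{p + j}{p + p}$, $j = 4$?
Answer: $-115$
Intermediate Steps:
$S{\left(p \right)} = \frac{4 + p}{2 p}$ ($S{\left(p \right)} = \frac{p + 4}{p + p} = \frac{4 + p}{2 p}$)
$S{\left(R \right)} \left(-23 - 23\right) = \frac{4 + 1}{2 \cdot 1} \left(-23 - 23\right) = \frac{1}{2} \cdot 1 \cdot 5 \left(-46\right) = \frac{5}{2} \left(-46\right) = -115$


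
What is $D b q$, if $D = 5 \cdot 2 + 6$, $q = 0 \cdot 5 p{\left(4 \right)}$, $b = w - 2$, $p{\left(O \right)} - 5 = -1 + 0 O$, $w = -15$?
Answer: $0$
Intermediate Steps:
$p{\left(O \right)} = 4$ ($p{\left(O \right)} = 5 - \left(1 + 0 O\right) = 5 + \left(-1 + 0\right) = 5 - 1 = 4$)
$b = -17$ ($b = -15 - 2 = -17$)
$q = 0$ ($q = 0 \cdot 5 \cdot 4 = 0 \cdot 4 = 0$)
$D = 16$ ($D = 10 + 6 = 16$)
$D b q = 16 \left(-17\right) 0 = \left(-272\right) 0 = 0$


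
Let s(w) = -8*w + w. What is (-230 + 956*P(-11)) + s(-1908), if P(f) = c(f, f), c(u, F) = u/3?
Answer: 28862/3 ≈ 9620.7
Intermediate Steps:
c(u, F) = u/3 (c(u, F) = u*(⅓) = u/3)
P(f) = f/3
s(w) = -7*w
(-230 + 956*P(-11)) + s(-1908) = (-230 + 956*((⅓)*(-11))) - 7*(-1908) = (-230 + 956*(-11/3)) + 13356 = (-230 - 10516/3) + 13356 = -11206/3 + 13356 = 28862/3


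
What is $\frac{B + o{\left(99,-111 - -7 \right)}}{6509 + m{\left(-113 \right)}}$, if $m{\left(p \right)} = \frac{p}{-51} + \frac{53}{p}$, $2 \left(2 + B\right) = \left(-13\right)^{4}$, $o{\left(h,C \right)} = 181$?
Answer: $\frac{166660197}{75042866} \approx 2.2209$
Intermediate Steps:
$B = \frac{28557}{2}$ ($B = -2 + \frac{\left(-13\right)^{4}}{2} = -2 + \frac{1}{2} \cdot 28561 = -2 + \frac{28561}{2} = \frac{28557}{2} \approx 14279.0$)
$m{\left(p \right)} = \frac{53}{p} - \frac{p}{51}$ ($m{\left(p \right)} = p \left(- \frac{1}{51}\right) + \frac{53}{p} = - \frac{p}{51} + \frac{53}{p} = \frac{53}{p} - \frac{p}{51}$)
$\frac{B + o{\left(99,-111 - -7 \right)}}{6509 + m{\left(-113 \right)}} = \frac{\frac{28557}{2} + 181}{6509 + \left(\frac{53}{-113} - - \frac{113}{51}\right)} = \frac{28919}{2 \left(6509 + \left(53 \left(- \frac{1}{113}\right) + \frac{113}{51}\right)\right)} = \frac{28919}{2 \left(6509 + \left(- \frac{53}{113} + \frac{113}{51}\right)\right)} = \frac{28919}{2 \left(6509 + \frac{10066}{5763}\right)} = \frac{28919}{2 \cdot \frac{37521433}{5763}} = \frac{28919}{2} \cdot \frac{5763}{37521433} = \frac{166660197}{75042866}$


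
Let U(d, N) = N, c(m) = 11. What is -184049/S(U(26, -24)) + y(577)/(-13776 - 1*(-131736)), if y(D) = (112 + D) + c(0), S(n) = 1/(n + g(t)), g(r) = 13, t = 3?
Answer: 11940731057/5898 ≈ 2.0245e+6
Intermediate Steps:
S(n) = 1/(13 + n) (S(n) = 1/(n + 13) = 1/(13 + n))
y(D) = 123 + D (y(D) = (112 + D) + 11 = 123 + D)
-184049/S(U(26, -24)) + y(577)/(-13776 - 1*(-131736)) = -184049/(1/(13 - 24)) + (123 + 577)/(-13776 - 1*(-131736)) = -184049/(1/(-11)) + 700/(-13776 + 131736) = -184049/(-1/11) + 700/117960 = -184049*(-11) + 700*(1/117960) = 2024539 + 35/5898 = 11940731057/5898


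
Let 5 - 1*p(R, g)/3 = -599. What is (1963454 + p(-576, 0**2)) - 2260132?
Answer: -294866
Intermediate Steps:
p(R, g) = 1812 (p(R, g) = 15 - 3*(-599) = 15 + 1797 = 1812)
(1963454 + p(-576, 0**2)) - 2260132 = (1963454 + 1812) - 2260132 = 1965266 - 2260132 = -294866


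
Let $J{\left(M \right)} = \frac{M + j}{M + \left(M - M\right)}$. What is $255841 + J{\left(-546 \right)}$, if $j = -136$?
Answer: $\frac{69844934}{273} \approx 2.5584 \cdot 10^{5}$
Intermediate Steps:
$J{\left(M \right)} = \frac{-136 + M}{M}$ ($J{\left(M \right)} = \frac{M - 136}{M + \left(M - M\right)} = \frac{-136 + M}{M + 0} = \frac{-136 + M}{M}$)
$255841 + J{\left(-546 \right)} = 255841 + \frac{-136 - 546}{-546} = 255841 - - \frac{341}{273} = 255841 + \frac{341}{273} = \frac{69844934}{273}$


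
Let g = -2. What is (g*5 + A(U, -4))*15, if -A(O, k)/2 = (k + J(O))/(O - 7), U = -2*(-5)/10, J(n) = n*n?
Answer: -165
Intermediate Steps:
J(n) = n**2
U = 1 (U = 10*(1/10) = 1)
A(O, k) = -2*(k + O**2)/(-7 + O) (A(O, k) = -2*(k + O**2)/(O - 7) = -2*(k + O**2)/(-7 + O))
(g*5 + A(U, -4))*15 = (-2*5 + 2*(-1*(-4) - 1*1**2)/(-7 + 1))*15 = (-10 + 2*(4 - 1*1)/(-6))*15 = (-10 + 2*(-1/6)*(4 - 1))*15 = (-10 + 2*(-1/6)*3)*15 = (-10 - 1)*15 = -11*15 = -165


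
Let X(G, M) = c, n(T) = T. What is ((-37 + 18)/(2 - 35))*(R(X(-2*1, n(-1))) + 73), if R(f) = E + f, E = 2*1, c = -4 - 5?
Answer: 38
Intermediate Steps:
c = -9
E = 2
X(G, M) = -9
R(f) = 2 + f
((-37 + 18)/(2 - 35))*(R(X(-2*1, n(-1))) + 73) = ((-37 + 18)/(2 - 35))*((2 - 9) + 73) = (-19/(-33))*(-7 + 73) = -19*(-1/33)*66 = (19/33)*66 = 38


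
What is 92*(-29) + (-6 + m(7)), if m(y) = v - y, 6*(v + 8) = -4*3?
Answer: -2691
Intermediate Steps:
v = -10 (v = -8 + (-4*3)/6 = -8 + (⅙)*(-12) = -8 - 2 = -10)
m(y) = -10 - y
92*(-29) + (-6 + m(7)) = 92*(-29) + (-6 + (-10 - 1*7)) = -2668 + (-6 + (-10 - 7)) = -2668 + (-6 - 17) = -2668 - 23 = -2691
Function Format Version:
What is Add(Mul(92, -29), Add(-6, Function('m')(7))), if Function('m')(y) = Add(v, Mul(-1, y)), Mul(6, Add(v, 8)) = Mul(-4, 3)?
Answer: -2691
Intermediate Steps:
v = -10 (v = Add(-8, Mul(Rational(1, 6), Mul(-4, 3))) = Add(-8, Mul(Rational(1, 6), -12)) = Add(-8, -2) = -10)
Function('m')(y) = Add(-10, Mul(-1, y))
Add(Mul(92, -29), Add(-6, Function('m')(7))) = Add(Mul(92, -29), Add(-6, Add(-10, Mul(-1, 7)))) = Add(-2668, Add(-6, Add(-10, -7))) = Add(-2668, Add(-6, -17)) = Add(-2668, -23) = -2691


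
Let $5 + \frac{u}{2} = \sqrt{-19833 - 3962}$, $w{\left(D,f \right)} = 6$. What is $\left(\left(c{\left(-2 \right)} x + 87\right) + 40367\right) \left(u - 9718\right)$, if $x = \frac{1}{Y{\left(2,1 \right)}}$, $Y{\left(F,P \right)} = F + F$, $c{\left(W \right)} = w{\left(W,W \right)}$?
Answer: $-393551104 + 80911 i \sqrt{23795} \approx -3.9355 \cdot 10^{8} + 1.2481 \cdot 10^{7} i$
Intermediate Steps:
$c{\left(W \right)} = 6$
$Y{\left(F,P \right)} = 2 F$
$x = \frac{1}{4}$ ($x = \frac{1}{2 \cdot 2} = \frac{1}{4} \approx 0.25$)
$u = -10 + 2 i \sqrt{23795}$ ($u = -10 + 2 \sqrt{-19833 - 3962} = -10 + 2 \sqrt{-23795} = -10 + 2 i \sqrt{23795} \approx -10.0 + 308.51 i$)
$\left(\left(c{\left(-2 \right)} x + 87\right) + 40367\right) \left(u - 9718\right) = \left(\left(6 \cdot \frac{1}{4} + 87\right) + 40367\right) \left(\left(-10 + 2 i \sqrt{23795}\right) - 9718\right) = \left(\left(\frac{3}{2} + 87\right) + 40367\right) \left(-9728 + 2 i \sqrt{23795}\right) = \left(\frac{177}{2} + 40367\right) \left(-9728 + 2 i \sqrt{23795}\right) = \frac{80911 \left(-9728 + 2 i \sqrt{23795}\right)}{2} = -393551104 + 80911 i \sqrt{23795}$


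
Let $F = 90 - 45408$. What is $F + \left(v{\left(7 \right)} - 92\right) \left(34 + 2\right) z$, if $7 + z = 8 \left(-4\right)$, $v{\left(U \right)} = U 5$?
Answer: $34710$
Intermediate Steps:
$v{\left(U \right)} = 5 U$
$F = -45318$ ($F = 90 - 45408 = -45318$)
$z = -39$ ($z = -7 + 8 \left(-4\right) = -7 - 32 = -39$)
$F + \left(v{\left(7 \right)} - 92\right) \left(34 + 2\right) z = -45318 + \left(5 \cdot 7 - 92\right) \left(34 + 2\right) \left(-39\right) = -45318 + \left(35 - 92\right) 36 \left(-39\right) = -45318 + \left(-57\right) 36 \left(-39\right) = -45318 - -80028 = -45318 + 80028 = 34710$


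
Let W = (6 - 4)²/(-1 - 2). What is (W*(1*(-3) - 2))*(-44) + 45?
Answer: -745/3 ≈ -248.33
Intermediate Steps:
W = -4/3 (W = 2²/(-3) = 4*(-⅓) = -4/3 ≈ -1.3333)
(W*(1*(-3) - 2))*(-44) + 45 = -4*(1*(-3) - 2)/3*(-44) + 45 = -4*(-3 - 2)/3*(-44) + 45 = -4/3*(-5)*(-44) + 45 = (20/3)*(-44) + 45 = -880/3 + 45 = -745/3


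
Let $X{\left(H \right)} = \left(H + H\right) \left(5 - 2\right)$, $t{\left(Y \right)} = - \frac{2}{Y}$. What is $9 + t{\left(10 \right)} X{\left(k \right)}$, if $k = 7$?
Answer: $\frac{3}{5} \approx 0.6$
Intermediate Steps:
$X{\left(H \right)} = 6 H$ ($X{\left(H \right)} = 2 H 3 = 6 H$)
$9 + t{\left(10 \right)} X{\left(k \right)} = 9 + - \frac{2}{10} \cdot 6 \cdot 7 = 9 + \left(-2\right) \frac{1}{10} \cdot 42 = 9 - \frac{42}{5} = \frac{3}{5}$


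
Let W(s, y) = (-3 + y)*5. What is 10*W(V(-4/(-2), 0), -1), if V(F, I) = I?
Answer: -200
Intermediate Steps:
W(s, y) = -15 + 5*y
10*W(V(-4/(-2), 0), -1) = 10*(-15 + 5*(-1)) = 10*(-15 - 5) = 10*(-20) = -200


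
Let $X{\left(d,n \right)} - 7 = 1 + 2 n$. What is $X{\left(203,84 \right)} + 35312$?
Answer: $35488$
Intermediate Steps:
$X{\left(d,n \right)} = 8 + 2 n$ ($X{\left(d,n \right)} = 7 + \left(1 + 2 n\right) = 8 + 2 n$)
$X{\left(203,84 \right)} + 35312 = \left(8 + 2 \cdot 84\right) + 35312 = \left(8 + 168\right) + 35312 = 176 + 35312 = 35488$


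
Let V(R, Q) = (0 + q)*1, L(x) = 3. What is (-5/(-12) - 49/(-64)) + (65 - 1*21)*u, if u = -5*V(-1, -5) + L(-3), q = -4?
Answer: 194531/192 ≈ 1013.2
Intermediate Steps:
V(R, Q) = -4 (V(R, Q) = (0 - 4)*1 = -4*1 = -4)
u = 23 (u = -5*(-4) + 3 = 20 + 3 = 23)
(-5/(-12) - 49/(-64)) + (65 - 1*21)*u = (-5/(-12) - 49/(-64)) + (65 - 1*21)*23 = (-5*(-1/12) - 49*(-1/64)) + (65 - 21)*23 = (5/12 + 49/64) + 44*23 = 227/192 + 1012 = 194531/192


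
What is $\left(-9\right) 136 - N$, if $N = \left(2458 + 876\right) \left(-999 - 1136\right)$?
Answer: $7116866$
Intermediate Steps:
$N = -7118090$ ($N = 3334 \left(-999 + \left(-1256 + 120\right)\right) = 3334 \left(-999 - 1136\right) = 3334 \left(-2135\right) = -7118090$)
$\left(-9\right) 136 - N = \left(-9\right) 136 - -7118090 = -1224 + 7118090 = 7116866$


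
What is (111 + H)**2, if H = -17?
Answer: 8836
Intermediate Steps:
(111 + H)**2 = (111 - 17)**2 = 94**2 = 8836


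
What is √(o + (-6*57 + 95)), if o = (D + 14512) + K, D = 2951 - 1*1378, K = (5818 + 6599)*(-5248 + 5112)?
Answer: 19*I*√4634 ≈ 1293.4*I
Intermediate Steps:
K = -1688712 (K = 12417*(-136) = -1688712)
D = 1573 (D = 2951 - 1378 = 1573)
o = -1672627 (o = (1573 + 14512) - 1688712 = 16085 - 1688712 = -1672627)
√(o + (-6*57 + 95)) = √(-1672627 + (-6*57 + 95)) = √(-1672627 + (-342 + 95)) = √(-1672627 - 247) = √(-1672874) = 19*I*√4634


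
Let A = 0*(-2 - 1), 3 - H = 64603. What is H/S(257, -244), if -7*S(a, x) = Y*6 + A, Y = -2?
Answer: -113050/3 ≈ -37683.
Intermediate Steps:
H = -64600 (H = 3 - 1*64603 = 3 - 64603 = -64600)
A = 0 (A = 0*(-3) = 0)
S(a, x) = 12/7 (S(a, x) = -(-2*6 + 0)/7 = -(-12 + 0)/7 = -⅐*(-12) = 12/7)
H/S(257, -244) = -64600/12/7 = -64600*7/12 = -113050/3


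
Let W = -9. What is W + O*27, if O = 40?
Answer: 1071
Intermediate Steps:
W + O*27 = -9 + 40*27 = -9 + 1080 = 1071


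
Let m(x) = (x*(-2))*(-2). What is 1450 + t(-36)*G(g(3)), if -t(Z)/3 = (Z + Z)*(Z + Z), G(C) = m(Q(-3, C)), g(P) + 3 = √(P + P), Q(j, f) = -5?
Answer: 312490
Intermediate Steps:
m(x) = 4*x (m(x) = -2*x*(-2) = 4*x)
g(P) = -3 + √2*√P (g(P) = -3 + √(P + P) = -3 + √(2*P) = -3 + √2*√P)
G(C) = -20 (G(C) = 4*(-5) = -20)
t(Z) = -12*Z² (t(Z) = -3*(Z + Z)*(Z + Z) = -3*2*Z*2*Z = -12*Z²)
1450 + t(-36)*G(g(3)) = 1450 - 12*(-36)²*(-20) = 1450 - 12*1296*(-20) = 1450 - 15552*(-20) = 1450 + 311040 = 312490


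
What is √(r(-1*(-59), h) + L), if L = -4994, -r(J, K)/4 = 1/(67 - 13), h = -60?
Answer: 2*I*√101130/9 ≈ 70.669*I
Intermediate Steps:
r(J, K) = -2/27 (r(J, K) = -4/(67 - 13) = -4/54 = -4*1/54 = -2/27)
√(r(-1*(-59), h) + L) = √(-2/27 - 4994) = √(-134840/27) = 2*I*√101130/9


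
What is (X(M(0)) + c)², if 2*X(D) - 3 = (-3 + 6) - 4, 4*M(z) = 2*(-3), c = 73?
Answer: 5476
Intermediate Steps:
M(z) = -3/2 (M(z) = (2*(-3))/4 = (¼)*(-6) = -3/2)
X(D) = 1 (X(D) = 3/2 + ((-3 + 6) - 4)/2 = 3/2 + (3 - 4)/2 = 3/2 + (½)*(-1) = 3/2 - ½ = 1)
(X(M(0)) + c)² = (1 + 73)² = 74² = 5476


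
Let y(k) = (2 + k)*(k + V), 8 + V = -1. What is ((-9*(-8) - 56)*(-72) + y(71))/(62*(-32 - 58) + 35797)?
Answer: 3374/30217 ≈ 0.11166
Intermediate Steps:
V = -9 (V = -8 - 1 = -9)
y(k) = (-9 + k)*(2 + k) (y(k) = (2 + k)*(k - 9) = (2 + k)*(-9 + k) = (-9 + k)*(2 + k))
((-9*(-8) - 56)*(-72) + y(71))/(62*(-32 - 58) + 35797) = ((-9*(-8) - 56)*(-72) + (-18 + 71² - 7*71))/(62*(-32 - 58) + 35797) = ((72 - 56)*(-72) + (-18 + 5041 - 497))/(62*(-90) + 35797) = (16*(-72) + 4526)/(-5580 + 35797) = (-1152 + 4526)/30217 = 3374*(1/30217) = 3374/30217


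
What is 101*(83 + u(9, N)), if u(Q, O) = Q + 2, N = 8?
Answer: 9494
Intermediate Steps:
u(Q, O) = 2 + Q
101*(83 + u(9, N)) = 101*(83 + (2 + 9)) = 101*(83 + 11) = 101*94 = 9494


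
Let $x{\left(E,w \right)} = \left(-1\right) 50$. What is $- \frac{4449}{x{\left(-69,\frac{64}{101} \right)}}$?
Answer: $\frac{4449}{50} \approx 88.98$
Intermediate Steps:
$x{\left(E,w \right)} = -50$
$- \frac{4449}{x{\left(-69,\frac{64}{101} \right)}} = - \frac{4449}{-50} = \left(-4449\right) \left(- \frac{1}{50}\right) = \frac{4449}{50}$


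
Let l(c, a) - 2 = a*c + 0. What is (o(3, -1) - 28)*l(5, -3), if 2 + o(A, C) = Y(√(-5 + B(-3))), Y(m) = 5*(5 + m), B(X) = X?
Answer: 65 - 130*I*√2 ≈ 65.0 - 183.85*I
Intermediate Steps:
Y(m) = 25 + 5*m
o(A, C) = 23 + 10*I*√2 (o(A, C) = -2 + (25 + 5*√(-5 - 3)) = -2 + (25 + 5*√(-8)) = -2 + (25 + 5*(2*I*√2)) = -2 + (25 + 10*I*√2) = 23 + 10*I*√2)
l(c, a) = 2 + a*c (l(c, a) = 2 + (a*c + 0) = 2 + a*c)
(o(3, -1) - 28)*l(5, -3) = ((23 + 10*I*√2) - 28)*(2 - 3*5) = (-5 + 10*I*√2)*(2 - 15) = (-5 + 10*I*√2)*(-13) = 65 - 130*I*√2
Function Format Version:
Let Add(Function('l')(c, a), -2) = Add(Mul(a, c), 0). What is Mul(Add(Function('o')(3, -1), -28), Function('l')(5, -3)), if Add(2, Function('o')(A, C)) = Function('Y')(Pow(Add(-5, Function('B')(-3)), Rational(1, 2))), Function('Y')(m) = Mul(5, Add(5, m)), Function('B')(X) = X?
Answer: Add(65, Mul(-130, I, Pow(2, Rational(1, 2)))) ≈ Add(65.000, Mul(-183.85, I))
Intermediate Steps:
Function('Y')(m) = Add(25, Mul(5, m))
Function('o')(A, C) = Add(23, Mul(10, I, Pow(2, Rational(1, 2)))) (Function('o')(A, C) = Add(-2, Add(25, Mul(5, Pow(Add(-5, -3), Rational(1, 2))))) = Add(-2, Add(25, Mul(5, Pow(-8, Rational(1, 2))))) = Add(-2, Add(25, Mul(5, Mul(2, I, Pow(2, Rational(1, 2)))))) = Add(-2, Add(25, Mul(10, I, Pow(2, Rational(1, 2))))) = Add(23, Mul(10, I, Pow(2, Rational(1, 2)))))
Function('l')(c, a) = Add(2, Mul(a, c)) (Function('l')(c, a) = Add(2, Add(Mul(a, c), 0)) = Add(2, Mul(a, c)))
Mul(Add(Function('o')(3, -1), -28), Function('l')(5, -3)) = Mul(Add(Add(23, Mul(10, I, Pow(2, Rational(1, 2)))), -28), Add(2, Mul(-3, 5))) = Mul(Add(-5, Mul(10, I, Pow(2, Rational(1, 2)))), Add(2, -15)) = Mul(Add(-5, Mul(10, I, Pow(2, Rational(1, 2)))), -13) = Add(65, Mul(-130, I, Pow(2, Rational(1, 2))))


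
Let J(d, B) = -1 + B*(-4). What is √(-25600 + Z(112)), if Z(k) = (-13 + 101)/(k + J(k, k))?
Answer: 2*I*√726849014/337 ≈ 160.0*I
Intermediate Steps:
J(d, B) = -1 - 4*B
Z(k) = 88/(-1 - 3*k) (Z(k) = (-13 + 101)/(k + (-1 - 4*k)) = 88/(-1 - 3*k))
√(-25600 + Z(112)) = √(-25600 - 88/(1 + 3*112)) = √(-25600 - 88/(1 + 336)) = √(-25600 - 88/337) = √(-8627288/337) = 2*I*√726849014/337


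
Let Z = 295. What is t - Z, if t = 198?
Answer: -97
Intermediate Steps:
t - Z = 198 - 1*295 = 198 - 295 = -97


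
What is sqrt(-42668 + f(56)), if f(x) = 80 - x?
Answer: 2*I*sqrt(10661) ≈ 206.5*I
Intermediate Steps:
sqrt(-42668 + f(56)) = sqrt(-42668 + (80 - 1*56)) = sqrt(-42668 + (80 - 56)) = sqrt(-42668 + 24) = sqrt(-42644) = 2*I*sqrt(10661)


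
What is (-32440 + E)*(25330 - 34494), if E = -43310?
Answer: 694173000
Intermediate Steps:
(-32440 + E)*(25330 - 34494) = (-32440 - 43310)*(25330 - 34494) = -75750*(-9164) = 694173000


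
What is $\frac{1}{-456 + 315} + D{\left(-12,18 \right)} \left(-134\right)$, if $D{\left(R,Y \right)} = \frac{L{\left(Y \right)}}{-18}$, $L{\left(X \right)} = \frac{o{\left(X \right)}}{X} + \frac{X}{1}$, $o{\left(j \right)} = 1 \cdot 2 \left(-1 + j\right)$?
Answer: $\frac{563644}{3807} \approx 148.05$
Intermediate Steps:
$o{\left(j \right)} = -2 + 2 j$ ($o{\left(j \right)} = 2 \left(-1 + j\right) = -2 + 2 j$)
$L{\left(X \right)} = X + \frac{-2 + 2 X}{X}$ ($L{\left(X \right)} = \frac{-2 + 2 X}{X} + \frac{X}{1} = \frac{-2 + 2 X}{X} + X 1 = \frac{-2 + 2 X}{X} + X = X + \frac{-2 + 2 X}{X}$)
$D{\left(R,Y \right)} = - \frac{1}{9} - \frac{Y}{18} + \frac{1}{9 Y}$ ($D{\left(R,Y \right)} = \frac{2 + Y - \frac{2}{Y}}{-18} = \left(2 + Y - \frac{2}{Y}\right) \left(- \frac{1}{18}\right) = - \frac{1}{9} - \frac{Y}{18} + \frac{1}{9 Y}$)
$\frac{1}{-456 + 315} + D{\left(-12,18 \right)} \left(-134\right) = \frac{1}{-456 + 315} + \frac{2 - 18^{2} - 36}{18 \cdot 18} \left(-134\right) = \frac{1}{-141} + \frac{1}{18} \cdot \frac{1}{18} \left(2 - 324 - 36\right) \left(-134\right) = - \frac{1}{141} + \frac{1}{18} \cdot \frac{1}{18} \left(2 - 324 - 36\right) \left(-134\right) = - \frac{1}{141} + \frac{1}{18} \cdot \frac{1}{18} \left(-358\right) \left(-134\right) = - \frac{1}{141} - - \frac{11993}{81} = - \frac{1}{141} + \frac{11993}{81} = \frac{563644}{3807}$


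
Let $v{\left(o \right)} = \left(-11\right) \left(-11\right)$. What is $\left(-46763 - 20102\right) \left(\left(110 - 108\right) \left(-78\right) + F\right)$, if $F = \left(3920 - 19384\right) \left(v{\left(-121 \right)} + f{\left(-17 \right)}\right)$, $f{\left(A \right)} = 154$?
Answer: $284360529940$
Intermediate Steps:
$v{\left(o \right)} = 121$
$F = -4252600$ ($F = \left(3920 - 19384\right) \left(121 + 154\right) = \left(-15464\right) 275 = -4252600$)
$\left(-46763 - 20102\right) \left(\left(110 - 108\right) \left(-78\right) + F\right) = \left(-46763 - 20102\right) \left(\left(110 - 108\right) \left(-78\right) - 4252600\right) = - 66865 \left(2 \left(-78\right) - 4252600\right) = - 66865 \left(-156 - 4252600\right) = \left(-66865\right) \left(-4252756\right) = 284360529940$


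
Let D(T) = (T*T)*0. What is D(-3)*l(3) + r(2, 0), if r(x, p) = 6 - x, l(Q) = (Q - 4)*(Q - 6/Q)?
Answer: 4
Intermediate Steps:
D(T) = 0 (D(T) = T**2*0 = 0)
l(Q) = (-4 + Q)*(Q - 6/Q)
D(-3)*l(3) + r(2, 0) = 0*(-6 + 3**2 - 4*3 + 24/3) + (6 - 1*2) = 0*(-6 + 9 - 12 + 24*(1/3)) + (6 - 2) = 0*(-6 + 9 - 12 + 8) + 4 = 0*(-1) + 4 = 0 + 4 = 4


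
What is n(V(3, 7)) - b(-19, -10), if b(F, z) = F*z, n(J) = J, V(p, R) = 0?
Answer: -190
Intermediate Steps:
n(V(3, 7)) - b(-19, -10) = 0 - (-19)*(-10) = 0 - 1*190 = 0 - 190 = -190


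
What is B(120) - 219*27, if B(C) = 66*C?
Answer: 2007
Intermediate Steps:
B(120) - 219*27 = 66*120 - 219*27 = 7920 - 1*5913 = 7920 - 5913 = 2007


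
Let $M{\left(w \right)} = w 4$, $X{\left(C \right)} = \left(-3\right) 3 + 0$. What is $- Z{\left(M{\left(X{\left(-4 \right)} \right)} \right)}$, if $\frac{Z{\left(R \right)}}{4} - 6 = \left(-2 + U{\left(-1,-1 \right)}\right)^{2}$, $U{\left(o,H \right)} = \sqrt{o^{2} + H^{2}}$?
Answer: $-48 + 16 \sqrt{2} \approx -25.373$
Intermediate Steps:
$X{\left(C \right)} = -9$ ($X{\left(C \right)} = -9 + 0 = -9$)
$M{\left(w \right)} = 4 w$
$U{\left(o,H \right)} = \sqrt{H^{2} + o^{2}}$
$Z{\left(R \right)} = 24 + 4 \left(-2 + \sqrt{2}\right)^{2}$ ($Z{\left(R \right)} = 24 + 4 \left(-2 + \sqrt{\left(-1\right)^{2} + \left(-1\right)^{2}}\right)^{2} = 24 + 4 \left(-2 + \sqrt{1 + 1}\right)^{2} = 24 + 4 \left(-2 + \sqrt{2}\right)^{2}$)
$- Z{\left(M{\left(X{\left(-4 \right)} \right)} \right)} = - (48 - 16 \sqrt{2}) = -48 + 16 \sqrt{2}$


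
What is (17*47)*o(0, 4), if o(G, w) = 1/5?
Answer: 799/5 ≈ 159.80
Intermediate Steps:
o(G, w) = 1/5
(17*47)*o(0, 4) = (17*47)*(1/5) = 799*(1/5) = 799/5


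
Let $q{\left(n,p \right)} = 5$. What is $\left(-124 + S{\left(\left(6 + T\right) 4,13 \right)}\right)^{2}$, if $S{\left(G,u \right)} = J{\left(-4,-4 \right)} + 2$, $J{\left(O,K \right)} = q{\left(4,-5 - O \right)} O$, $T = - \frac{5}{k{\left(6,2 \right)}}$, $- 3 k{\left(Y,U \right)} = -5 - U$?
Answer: $20164$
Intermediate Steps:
$k{\left(Y,U \right)} = \frac{5}{3} + \frac{U}{3}$ ($k{\left(Y,U \right)} = - \frac{-5 - U}{3} = \frac{5}{3} + \frac{U}{3}$)
$T = - \frac{15}{7}$ ($T = - \frac{5}{\frac{5}{3} + \frac{1}{3} \cdot 2} = - \frac{5}{\frac{5}{3} + \frac{2}{3}} = - \frac{5}{\frac{7}{3}} = \left(-5\right) \frac{3}{7} = - \frac{15}{7} \approx -2.1429$)
$J{\left(O,K \right)} = 5 O$
$S{\left(G,u \right)} = -18$ ($S{\left(G,u \right)} = 5 \left(-4\right) + 2 = -20 + 2 = -18$)
$\left(-124 + S{\left(\left(6 + T\right) 4,13 \right)}\right)^{2} = \left(-124 - 18\right)^{2} = \left(-142\right)^{2} = 20164$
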